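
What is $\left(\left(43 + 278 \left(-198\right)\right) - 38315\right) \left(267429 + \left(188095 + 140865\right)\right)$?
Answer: $-55652635924$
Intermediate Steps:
$\left(\left(43 + 278 \left(-198\right)\right) - 38315\right) \left(267429 + \left(188095 + 140865\right)\right) = \left(\left(43 - 55044\right) - 38315\right) \left(267429 + 328960\right) = \left(-55001 - 38315\right) 596389 = \left(-93316\right) 596389 = -55652635924$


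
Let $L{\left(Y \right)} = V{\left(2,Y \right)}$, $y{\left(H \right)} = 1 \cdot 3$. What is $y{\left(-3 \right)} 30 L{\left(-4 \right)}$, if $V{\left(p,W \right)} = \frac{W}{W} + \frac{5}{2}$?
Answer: $315$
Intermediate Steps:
$y{\left(H \right)} = 3$
$V{\left(p,W \right)} = \frac{7}{2}$ ($V{\left(p,W \right)} = 1 + 5 \cdot \frac{1}{2} = 1 + \frac{5}{2} = \frac{7}{2}$)
$L{\left(Y \right)} = \frac{7}{2}$
$y{\left(-3 \right)} 30 L{\left(-4 \right)} = 3 \cdot 30 \cdot \frac{7}{2} = 90 \cdot \frac{7}{2} = 315$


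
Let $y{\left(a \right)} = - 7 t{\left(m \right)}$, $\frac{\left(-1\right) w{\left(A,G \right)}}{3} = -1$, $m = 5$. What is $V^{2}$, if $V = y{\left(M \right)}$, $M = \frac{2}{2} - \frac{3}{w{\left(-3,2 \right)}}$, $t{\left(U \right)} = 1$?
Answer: $49$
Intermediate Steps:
$w{\left(A,G \right)} = 3$ ($w{\left(A,G \right)} = \left(-3\right) \left(-1\right) = 3$)
$M = 0$ ($M = \frac{2}{2} - \frac{3}{3} = 2 \cdot \frac{1}{2} - 1 = 1 - 1 = 0$)
$y{\left(a \right)} = -7$ ($y{\left(a \right)} = \left(-7\right) 1 = -7$)
$V = -7$
$V^{2} = \left(-7\right)^{2} = 49$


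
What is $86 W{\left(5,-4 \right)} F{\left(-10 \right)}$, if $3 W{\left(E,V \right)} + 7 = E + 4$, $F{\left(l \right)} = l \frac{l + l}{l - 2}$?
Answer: $- \frac{8600}{9} \approx -955.56$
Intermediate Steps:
$F{\left(l \right)} = \frac{2 l^{2}}{-2 + l}$ ($F{\left(l \right)} = l \frac{2 l}{-2 + l} = \frac{2 l^{2}}{-2 + l}$)
$W{\left(E,V \right)} = -1 + \frac{E}{3}$ ($W{\left(E,V \right)} = - \frac{7}{3} + \frac{E + 4}{3} = - \frac{7}{3} + \frac{4 + E}{3} = - \frac{7}{3} + \left(\frac{4}{3} + \frac{E}{3}\right) = -1 + \frac{E}{3}$)
$86 W{\left(5,-4 \right)} F{\left(-10 \right)} = 86 \left(-1 + \frac{1}{3} \cdot 5\right) \frac{2 \left(-10\right)^{2}}{-2 - 10} = 86 \left(-1 + \frac{5}{3}\right) 2 \cdot 100 \frac{1}{-12} = 86 \cdot \frac{2}{3} \cdot 2 \cdot 100 \left(- \frac{1}{12}\right) = \frac{172}{3} \left(- \frac{50}{3}\right) = - \frac{8600}{9}$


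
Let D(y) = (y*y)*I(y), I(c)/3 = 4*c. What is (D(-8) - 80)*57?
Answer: -354768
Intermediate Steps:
I(c) = 12*c (I(c) = 3*(4*c) = 12*c)
D(y) = 12*y³ (D(y) = (y*y)*(12*y) = y²*(12*y) = 12*y³)
(D(-8) - 80)*57 = (12*(-8)³ - 80)*57 = (12*(-512) - 80)*57 = (-6144 - 80)*57 = -6224*57 = -354768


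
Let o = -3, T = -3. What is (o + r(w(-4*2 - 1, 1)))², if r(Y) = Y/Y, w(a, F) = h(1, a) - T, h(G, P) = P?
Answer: 4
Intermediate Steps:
w(a, F) = 3 + a (w(a, F) = a - 1*(-3) = a + 3 = 3 + a)
r(Y) = 1
(o + r(w(-4*2 - 1, 1)))² = (-3 + 1)² = (-2)² = 4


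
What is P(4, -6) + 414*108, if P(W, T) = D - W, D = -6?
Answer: 44702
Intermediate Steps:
P(W, T) = -6 - W
P(4, -6) + 414*108 = (-6 - 1*4) + 414*108 = (-6 - 4) + 44712 = -10 + 44712 = 44702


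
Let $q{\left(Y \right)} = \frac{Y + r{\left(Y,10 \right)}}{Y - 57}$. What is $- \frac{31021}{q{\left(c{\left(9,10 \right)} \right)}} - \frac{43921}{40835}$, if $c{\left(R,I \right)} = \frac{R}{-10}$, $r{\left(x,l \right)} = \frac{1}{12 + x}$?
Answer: $- \frac{81412315466894}{36710665} \approx -2.2177 \cdot 10^{6}$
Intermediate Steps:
$c{\left(R,I \right)} = - \frac{R}{10}$ ($c{\left(R,I \right)} = R \left(- \frac{1}{10}\right) = - \frac{R}{10}$)
$q{\left(Y \right)} = \frac{Y + \frac{1}{12 + Y}}{-57 + Y}$ ($q{\left(Y \right)} = \frac{Y + \frac{1}{12 + Y}}{Y - 57} = \frac{Y + \frac{1}{12 + Y}}{-57 + Y}$)
$- \frac{31021}{q{\left(c{\left(9,10 \right)} \right)}} - \frac{43921}{40835} = - \frac{31021}{\frac{1}{-57 - \frac{9}{10}} \frac{1}{12 - \frac{9}{10}} \left(1 + \left(- \frac{1}{10}\right) 9 \left(12 - \frac{9}{10}\right)\right)} - \frac{43921}{40835} = - \frac{31021}{\frac{1}{-57 - \frac{9}{10}} \frac{1}{12 - \frac{9}{10}} \left(1 - \frac{9 \left(12 - \frac{9}{10}\right)}{10}\right)} - \frac{43921}{40835} = - \frac{31021}{\frac{1}{- \frac{579}{10}} \frac{1}{\frac{111}{10}} \left(1 - \frac{999}{100}\right)} - \frac{43921}{40835} = - \frac{31021}{\left(- \frac{10}{579}\right) \frac{10}{111} \left(1 - \frac{999}{100}\right)} - \frac{43921}{40835} = - \frac{31021}{\left(- \frac{10}{579}\right) \frac{10}{111} \left(- \frac{899}{100}\right)} - \frac{43921}{40835} = - \frac{31021}{\frac{899}{64269}} - \frac{43921}{40835} = \left(-31021\right) \frac{64269}{899} - \frac{43921}{40835} = - \frac{1993688649}{899} - \frac{43921}{40835} = - \frac{81412315466894}{36710665}$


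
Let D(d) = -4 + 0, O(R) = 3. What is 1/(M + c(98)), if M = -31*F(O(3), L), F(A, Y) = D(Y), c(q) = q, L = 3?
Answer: 1/222 ≈ 0.0045045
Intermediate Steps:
D(d) = -4
F(A, Y) = -4
M = 124 (M = -31*(-4) = 124)
1/(M + c(98)) = 1/(124 + 98) = 1/222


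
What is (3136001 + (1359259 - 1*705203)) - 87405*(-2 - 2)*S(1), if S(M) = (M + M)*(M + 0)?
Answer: 4489297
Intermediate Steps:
S(M) = 2*M**2 (S(M) = (2*M)*M = 2*M**2)
(3136001 + (1359259 - 1*705203)) - 87405*(-2 - 2)*S(1) = (3136001 + (1359259 - 1*705203)) - 87405*(-2 - 2)*2*1**2 = (3136001 + (1359259 - 705203)) - (-349620)*2*1 = (3136001 + 654056) - (-349620)*2 = 3790057 - 87405*(-8) = 3790057 + 699240 = 4489297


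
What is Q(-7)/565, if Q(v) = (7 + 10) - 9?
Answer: 8/565 ≈ 0.014159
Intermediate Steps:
Q(v) = 8 (Q(v) = 17 - 9 = 8)
Q(-7)/565 = 8/565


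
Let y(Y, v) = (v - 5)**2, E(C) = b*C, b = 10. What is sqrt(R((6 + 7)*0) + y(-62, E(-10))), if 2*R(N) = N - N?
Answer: 105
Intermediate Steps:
E(C) = 10*C
R(N) = 0 (R(N) = (N - N)/2 = (1/2)*0 = 0)
y(Y, v) = (-5 + v)**2
sqrt(R((6 + 7)*0) + y(-62, E(-10))) = sqrt(0 + (-5 + 10*(-10))**2) = sqrt(0 + (-5 - 100)**2) = sqrt(0 + (-105)**2) = sqrt(0 + 11025) = sqrt(11025) = 105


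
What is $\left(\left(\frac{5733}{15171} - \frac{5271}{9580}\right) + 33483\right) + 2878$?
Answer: $\frac{135502987661}{3726620} \approx 36361.0$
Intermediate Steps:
$\left(\left(\frac{5733}{15171} - \frac{5271}{9580}\right) + 33483\right) + 2878 = \left(\left(5733 \cdot \frac{1}{15171} - \frac{5271}{9580}\right) + 33483\right) + 2878 = \left(\left(\frac{147}{389} - \frac{5271}{9580}\right) + 33483\right) + 2878 = \left(- \frac{642159}{3726620} + 33483\right) + 2878 = \frac{124777775301}{3726620} + 2878 = \frac{135502987661}{3726620}$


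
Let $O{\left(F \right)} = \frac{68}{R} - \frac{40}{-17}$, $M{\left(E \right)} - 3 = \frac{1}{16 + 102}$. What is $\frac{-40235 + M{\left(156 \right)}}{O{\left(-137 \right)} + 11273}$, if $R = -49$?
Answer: $- \frac{3954563375}{1108163134} \approx -3.5686$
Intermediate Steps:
$M{\left(E \right)} = \frac{355}{118}$ ($M{\left(E \right)} = 3 + \frac{1}{16 + 102} = 3 + \frac{1}{118} = \frac{355}{118}$)
$O{\left(F \right)} = \frac{804}{833}$ ($O{\left(F \right)} = \frac{68}{-49} - \frac{40}{-17} = 68 \left(- \frac{1}{49}\right) - - \frac{40}{17} = - \frac{68}{49} + \frac{40}{17} = \frac{804}{833}$)
$\frac{-40235 + M{\left(156 \right)}}{O{\left(-137 \right)} + 11273} = \frac{-40235 + \frac{355}{118}}{\frac{804}{833} + 11273} = - \frac{4747375}{118 \cdot \frac{9391213}{833}} = \left(- \frac{4747375}{118}\right) \frac{833}{9391213} = - \frac{3954563375}{1108163134}$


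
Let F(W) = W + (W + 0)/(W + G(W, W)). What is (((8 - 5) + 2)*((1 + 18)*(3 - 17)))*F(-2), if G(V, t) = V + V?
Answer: 6650/3 ≈ 2216.7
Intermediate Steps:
G(V, t) = 2*V
F(W) = ⅓ + W (F(W) = W + (W + 0)/(W + 2*W) = W + W/((3*W)) = W + W*(1/(3*W)) = W + ⅓ = ⅓ + W)
(((8 - 5) + 2)*((1 + 18)*(3 - 17)))*F(-2) = (((8 - 5) + 2)*((1 + 18)*(3 - 17)))*(⅓ - 2) = ((3 + 2)*(19*(-14)))*(-5/3) = (5*(-266))*(-5/3) = -1330*(-5/3) = 6650/3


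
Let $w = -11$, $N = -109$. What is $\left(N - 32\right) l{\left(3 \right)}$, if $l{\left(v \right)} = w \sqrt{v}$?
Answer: $1551 \sqrt{3} \approx 2686.4$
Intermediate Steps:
$l{\left(v \right)} = - 11 \sqrt{v}$
$\left(N - 32\right) l{\left(3 \right)} = \left(-109 - 32\right) \left(- 11 \sqrt{3}\right) = - 141 \left(- 11 \sqrt{3}\right) = 1551 \sqrt{3}$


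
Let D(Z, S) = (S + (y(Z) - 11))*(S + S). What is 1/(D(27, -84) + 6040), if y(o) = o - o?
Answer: 1/22000 ≈ 4.5455e-5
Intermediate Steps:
y(o) = 0
D(Z, S) = 2*S*(-11 + S) (D(Z, S) = (S + (0 - 11))*(S + S) = (S - 11)*(2*S) = (-11 + S)*(2*S) = 2*S*(-11 + S))
1/(D(27, -84) + 6040) = 1/(2*(-84)*(-11 - 84) + 6040) = 1/(2*(-84)*(-95) + 6040) = 1/(15960 + 6040) = 1/22000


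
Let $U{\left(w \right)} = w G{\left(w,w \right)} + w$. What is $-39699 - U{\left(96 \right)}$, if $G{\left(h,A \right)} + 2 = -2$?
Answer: $-39411$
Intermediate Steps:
$G{\left(h,A \right)} = -4$ ($G{\left(h,A \right)} = -2 - 2 = -4$)
$U{\left(w \right)} = - 3 w$ ($U{\left(w \right)} = w \left(-4\right) + w = - 4 w + w = - 3 w$)
$-39699 - U{\left(96 \right)} = -39699 - \left(-3\right) 96 = -39699 - -288 = -39699 + 288 = -39411$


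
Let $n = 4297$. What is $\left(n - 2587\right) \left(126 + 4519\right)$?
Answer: $7942950$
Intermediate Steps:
$\left(n - 2587\right) \left(126 + 4519\right) = \left(4297 - 2587\right) \left(126 + 4519\right) = 1710 \cdot 4645 = 7942950$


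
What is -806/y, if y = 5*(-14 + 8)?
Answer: 403/15 ≈ 26.867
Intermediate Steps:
y = -30 (y = 5*(-6) = -30)
-806/y = -806/(-30) = -806*(-1/30) = 403/15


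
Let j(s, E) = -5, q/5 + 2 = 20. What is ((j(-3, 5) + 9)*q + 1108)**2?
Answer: 2155024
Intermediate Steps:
q = 90 (q = -10 + 5*20 = -10 + 100 = 90)
((j(-3, 5) + 9)*q + 1108)**2 = ((-5 + 9)*90 + 1108)**2 = (4*90 + 1108)**2 = (360 + 1108)**2 = 1468**2 = 2155024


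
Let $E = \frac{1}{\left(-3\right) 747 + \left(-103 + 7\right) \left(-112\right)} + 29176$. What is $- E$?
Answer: $- \frac{248316937}{8511} \approx -29176.0$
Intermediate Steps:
$E = \frac{248316937}{8511}$ ($E = \frac{1}{-2241 - -10752} + 29176 = \frac{1}{-2241 + 10752} + 29176 = \frac{1}{8511} + 29176 = \frac{248316937}{8511} \approx 29176.0$)
$- E = \left(-1\right) \frac{248316937}{8511} = - \frac{248316937}{8511}$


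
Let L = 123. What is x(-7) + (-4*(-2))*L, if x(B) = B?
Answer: 977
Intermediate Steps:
x(-7) + (-4*(-2))*L = -7 - 4*(-2)*123 = -7 - 1*(-8)*123 = -7 + 8*123 = -7 + 984 = 977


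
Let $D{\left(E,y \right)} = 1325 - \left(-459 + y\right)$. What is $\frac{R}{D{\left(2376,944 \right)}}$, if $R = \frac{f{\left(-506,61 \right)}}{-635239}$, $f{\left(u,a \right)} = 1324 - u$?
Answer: $- \frac{61}{17786692} \approx -3.4295 \cdot 10^{-6}$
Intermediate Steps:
$D{\left(E,y \right)} = 1784 - y$
$R = - \frac{1830}{635239}$ ($R = \frac{1324 - -506}{-635239} = \left(1324 + 506\right) \left(- \frac{1}{635239}\right) = 1830 \left(- \frac{1}{635239}\right) = - \frac{1830}{635239} \approx -0.0028808$)
$\frac{R}{D{\left(2376,944 \right)}} = - \frac{1830}{635239 \left(1784 - 944\right)} = - \frac{1830}{635239 \cdot 840} = \left(- \frac{1830}{635239}\right) \frac{1}{840} = - \frac{61}{17786692}$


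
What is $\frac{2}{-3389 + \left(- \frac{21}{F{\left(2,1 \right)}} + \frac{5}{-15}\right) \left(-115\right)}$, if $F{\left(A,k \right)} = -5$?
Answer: $- \frac{6}{11501} \approx -0.00052169$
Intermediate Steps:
$\frac{2}{-3389 + \left(- \frac{21}{F{\left(2,1 \right)}} + \frac{5}{-15}\right) \left(-115\right)} = \frac{2}{-3389 + \left(- \frac{21}{-5} + \frac{5}{-15}\right) \left(-115\right)} = \frac{2}{-3389 + \left(\left(-21\right) \left(- \frac{1}{5}\right) + 5 \left(- \frac{1}{15}\right)\right) \left(-115\right)} = \frac{2}{-3389 + \left(\frac{21}{5} - \frac{1}{3}\right) \left(-115\right)} = \frac{2}{-3389 + \frac{58}{15} \left(-115\right)} = \frac{2}{-3389 - \frac{1334}{3}} = \frac{2}{- \frac{11501}{3}} = 2 \left(- \frac{3}{11501}\right) = - \frac{6}{11501}$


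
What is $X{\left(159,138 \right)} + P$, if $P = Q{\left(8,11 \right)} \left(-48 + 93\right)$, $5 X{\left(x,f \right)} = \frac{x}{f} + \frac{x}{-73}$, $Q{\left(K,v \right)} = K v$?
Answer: $\frac{13296991}{3358} \approx 3959.8$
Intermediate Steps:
$X{\left(x,f \right)} = - \frac{x}{365} + \frac{x}{5 f}$ ($X{\left(x,f \right)} = \frac{\frac{x}{f} + \frac{x}{-73}}{5} = \frac{\frac{x}{f} + x \left(- \frac{1}{73}\right)}{5} = \frac{\frac{x}{f} - \frac{x}{73}}{5} = \frac{- \frac{x}{73} + \frac{x}{f}}{5} = - \frac{x}{365} + \frac{x}{5 f}$)
$P = 3960$ ($P = 8 \cdot 11 \left(-48 + 93\right) = 88 \cdot 45 = 3960$)
$X{\left(159,138 \right)} + P = \frac{1}{365} \cdot 159 \cdot \frac{1}{138} \left(73 - 138\right) + 3960 = \frac{1}{365} \cdot 159 \cdot \frac{1}{138} \left(-65\right) + 3960 = - \frac{689}{3358} + 3960 = \frac{13296991}{3358}$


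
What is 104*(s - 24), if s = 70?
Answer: 4784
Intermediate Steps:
104*(s - 24) = 104*(70 - 24) = 104*46 = 4784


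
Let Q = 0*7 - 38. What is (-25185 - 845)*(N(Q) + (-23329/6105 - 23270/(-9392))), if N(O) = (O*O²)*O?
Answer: -155604456588105313/2866908 ≈ -5.4276e+10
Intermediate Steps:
Q = -38 (Q = 0 - 38 = -38)
N(O) = O⁴ (N(O) = O³*O = O⁴)
(-25185 - 845)*(N(Q) + (-23329/6105 - 23270/(-9392))) = (-25185 - 845)*((-38)⁴ + (-23329/6105 - 23270/(-9392))) = -26030*(2085136 + (-23329*1/6105 - 23270*(-1/9392))) = -26030*(2085136 + (-23329/6105 + 11635/4696)) = -26030*(2085136 - 38521309/28669080) = -26030*59778892273571/28669080 = -155604456588105313/2866908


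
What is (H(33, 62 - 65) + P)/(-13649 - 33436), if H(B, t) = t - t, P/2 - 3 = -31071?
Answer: 20712/15695 ≈ 1.3197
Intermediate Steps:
P = -62136 (P = 6 + 2*(-31071) = 6 - 62142 = -62136)
H(B, t) = 0
(H(33, 62 - 65) + P)/(-13649 - 33436) = (0 - 62136)/(-13649 - 33436) = -62136/(-47085) = -62136*(-1/47085) = 20712/15695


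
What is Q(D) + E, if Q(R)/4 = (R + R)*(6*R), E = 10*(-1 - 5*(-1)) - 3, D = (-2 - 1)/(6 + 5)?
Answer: 4909/121 ≈ 40.570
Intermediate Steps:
D = -3/11 ≈ -0.27273
E = 37 (E = 10*(-1 + 5) - 3 = 10*4 - 3 = 40 - 3 = 37)
Q(R) = 48*R² (Q(R) = 4*((R + R)*(6*R)) = 4*((2*R)*(6*R)) = 4*(12*R²) = 48*R²)
Q(D) + E = 48*(-3/11)² + 37 = 48*(9/121) + 37 = 432/121 + 37 = 4909/121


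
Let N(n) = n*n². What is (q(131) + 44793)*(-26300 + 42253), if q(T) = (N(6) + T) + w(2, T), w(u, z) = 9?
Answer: 720261997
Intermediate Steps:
N(n) = n³
q(T) = 225 + T (q(T) = (6³ + T) + 9 = (216 + T) + 9 = 225 + T)
(q(131) + 44793)*(-26300 + 42253) = ((225 + 131) + 44793)*(-26300 + 42253) = (356 + 44793)*15953 = 45149*15953 = 720261997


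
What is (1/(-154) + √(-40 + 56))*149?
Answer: 91635/154 ≈ 595.03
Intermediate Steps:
(1/(-154) + √(-40 + 56))*149 = (-1/154 + √16)*149 = (-1/154 + 4)*149 = (615/154)*149 = 91635/154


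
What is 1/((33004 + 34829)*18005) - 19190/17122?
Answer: -11718691709614/10455833225565 ≈ -1.1208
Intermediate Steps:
1/((33004 + 34829)*18005) - 19190/17122 = (1/18005)/67833 - 19190*1/17122 = (1/67833)*(1/18005) - 9595/8561 = 1/1221333165 - 9595/8561 = -11718691709614/10455833225565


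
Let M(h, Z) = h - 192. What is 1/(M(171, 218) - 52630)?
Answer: -1/52651 ≈ -1.8993e-5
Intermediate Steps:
M(h, Z) = -192 + h
1/(M(171, 218) - 52630) = 1/((-192 + 171) - 52630) = 1/(-21 - 52630) = 1/(-52651) = -1/52651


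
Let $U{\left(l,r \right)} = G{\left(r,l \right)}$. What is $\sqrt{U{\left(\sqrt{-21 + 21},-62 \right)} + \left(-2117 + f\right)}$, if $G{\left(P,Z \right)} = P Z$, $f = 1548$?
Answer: $i \sqrt{569} \approx 23.854 i$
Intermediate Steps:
$U{\left(l,r \right)} = l r$ ($U{\left(l,r \right)} = r l = l r$)
$\sqrt{U{\left(\sqrt{-21 + 21},-62 \right)} + \left(-2117 + f\right)} = \sqrt{\sqrt{-21 + 21} \left(-62\right) + \left(-2117 + 1548\right)} = \sqrt{\sqrt{0} \left(-62\right) - 569} = \sqrt{0 \left(-62\right) - 569} = \sqrt{0 - 569} = \sqrt{-569} = i \sqrt{569}$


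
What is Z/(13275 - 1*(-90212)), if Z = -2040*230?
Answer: -469200/103487 ≈ -4.5339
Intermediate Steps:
Z = -469200
Z/(13275 - 1*(-90212)) = -469200/(13275 - 1*(-90212)) = -469200/(13275 + 90212) = -469200/103487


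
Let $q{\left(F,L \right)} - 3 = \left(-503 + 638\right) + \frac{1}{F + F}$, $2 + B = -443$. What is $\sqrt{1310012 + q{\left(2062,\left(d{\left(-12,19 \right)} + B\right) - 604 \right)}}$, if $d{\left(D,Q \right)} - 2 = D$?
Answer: $\frac{\sqrt{5570553417631}}{2062} \approx 1144.6$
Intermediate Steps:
$B = -445$ ($B = -2 - 443 = -445$)
$d{\left(D,Q \right)} = 2 + D$
$q{\left(F,L \right)} = 138 + \frac{1}{2 F}$ ($q{\left(F,L \right)} = 3 + \left(\left(-503 + 638\right) + \frac{1}{F + F}\right) = 3 + \left(135 + \frac{1}{2 F}\right) = 138 + \frac{1}{2 F}$)
$\sqrt{1310012 + q{\left(2062,\left(d{\left(-12,19 \right)} + B\right) - 604 \right)}} = \sqrt{1310012 + \left(138 + \frac{1}{2 \cdot 2062}\right)} = \sqrt{1310012 + \left(138 + \frac{1}{2} \cdot \frac{1}{2062}\right)} = \sqrt{1310012 + \left(138 + \frac{1}{4124}\right)} = \sqrt{1310012 + \frac{569113}{4124}} = \sqrt{\frac{5403058601}{4124}} = \frac{\sqrt{5570553417631}}{2062}$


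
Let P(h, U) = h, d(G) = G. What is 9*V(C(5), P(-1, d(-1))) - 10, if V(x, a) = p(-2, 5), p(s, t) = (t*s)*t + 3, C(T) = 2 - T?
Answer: -433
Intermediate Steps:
p(s, t) = 3 + s*t**2 (p(s, t) = (s*t)*t + 3 = s*t**2 + 3 = 3 + s*t**2)
V(x, a) = -47 (V(x, a) = 3 - 2*5**2 = 3 - 2*25 = 3 - 50 = -47)
9*V(C(5), P(-1, d(-1))) - 10 = 9*(-47) - 10 = -423 - 10 = -433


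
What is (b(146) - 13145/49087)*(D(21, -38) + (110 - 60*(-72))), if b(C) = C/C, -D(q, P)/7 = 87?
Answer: 137334382/49087 ≈ 2797.8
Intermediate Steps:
D(q, P) = -609 (D(q, P) = -7*87 = -609)
b(C) = 1
(b(146) - 13145/49087)*(D(21, -38) + (110 - 60*(-72))) = (1 - 13145/49087)*(-609 + (110 - 60*(-72))) = (1 - 13145*1/49087)*(-609 + (110 + 4320)) = (1 - 13145/49087)*(-609 + 4430) = (35942/49087)*3821 = 137334382/49087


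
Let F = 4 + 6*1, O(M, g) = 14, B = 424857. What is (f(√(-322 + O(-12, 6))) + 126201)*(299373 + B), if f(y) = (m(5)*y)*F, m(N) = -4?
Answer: 91398550230 - 57938400*I*√77 ≈ 9.1399e+10 - 5.0841e+8*I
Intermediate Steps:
F = 10 (F = 4 + 6 = 10)
f(y) = -40*y (f(y) = -4*y*10 = -40*y)
(f(√(-322 + O(-12, 6))) + 126201)*(299373 + B) = (-40*√(-322 + 14) + 126201)*(299373 + 424857) = (-80*I*√77 + 126201)*724230 = (126201 - 80*I*√77)*724230 = 91398550230 - 57938400*I*√77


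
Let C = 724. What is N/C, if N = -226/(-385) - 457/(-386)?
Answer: 263181/107593640 ≈ 0.0024461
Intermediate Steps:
N = 263181/148610 (N = -226*(-1/385) - 457*(-1/386) = 226/385 + 457/386 = 263181/148610 ≈ 1.7710)
N/C = (263181/148610)/724 = (263181/148610)*(1/724) = 263181/107593640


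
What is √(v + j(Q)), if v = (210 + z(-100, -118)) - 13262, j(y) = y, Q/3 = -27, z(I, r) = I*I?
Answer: I*√3133 ≈ 55.973*I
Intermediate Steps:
z(I, r) = I²
Q = -81 (Q = 3*(-27) = -81)
v = -3052 (v = (210 + (-100)²) - 13262 = (210 + 10000) - 13262 = 10210 - 13262 = -3052)
√(v + j(Q)) = √(-3052 - 81) = √(-3133) = I*√3133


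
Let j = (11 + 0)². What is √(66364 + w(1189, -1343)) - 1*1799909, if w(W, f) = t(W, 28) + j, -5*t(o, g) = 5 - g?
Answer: -1799909 + 4*√103890/5 ≈ -1.7997e+6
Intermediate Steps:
t(o, g) = -1 + g/5 (t(o, g) = -(5 - g)/5 = -1 + g/5)
j = 121 (j = 11² = 121)
w(W, f) = 628/5 (w(W, f) = (-1 + (⅕)*28) + 121 = (-1 + 28/5) + 121 = 23/5 + 121 = 628/5)
√(66364 + w(1189, -1343)) - 1*1799909 = √(66364 + 628/5) - 1*1799909 = √(332448/5) - 1799909 = 4*√103890/5 - 1799909 = -1799909 + 4*√103890/5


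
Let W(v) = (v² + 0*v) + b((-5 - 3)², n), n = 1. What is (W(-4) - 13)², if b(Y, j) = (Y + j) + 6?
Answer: 5476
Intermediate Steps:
b(Y, j) = 6 + Y + j
W(v) = 71 + v² (W(v) = (v² + 0*v) + (6 + (-5 - 3)² + 1) = (v² + 0) + (6 + (-8)² + 1) = v² + (6 + 64 + 1) = v² + 71 = 71 + v²)
(W(-4) - 13)² = ((71 + (-4)²) - 13)² = ((71 + 16) - 13)² = (87 - 13)² = 74² = 5476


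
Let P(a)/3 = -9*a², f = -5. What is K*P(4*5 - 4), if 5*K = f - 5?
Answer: 13824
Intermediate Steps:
P(a) = -27*a² (P(a) = 3*(-9*a²) = -27*a²)
K = -2 (K = (-5 - 5)/5 = (⅕)*(-10) = -2)
K*P(4*5 - 4) = -(-54)*(4*5 - 4)² = -(-54)*(20 - 4)² = -(-54)*16² = -(-54)*256 = -2*(-6912) = 13824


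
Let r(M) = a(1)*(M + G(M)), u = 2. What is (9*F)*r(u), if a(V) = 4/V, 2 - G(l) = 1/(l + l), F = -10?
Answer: -1350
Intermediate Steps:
G(l) = 2 - 1/(2*l) (G(l) = 2 - 1/(l + l) = 2 - 1/(2*l))
r(M) = 8 - 2/M + 4*M (r(M) = (4/1)*(M + (2 - 1/(2*M))) = (4*1)*(2 + M - 1/(2*M)) = 4*(2 + M - 1/(2*M)) = 8 - 2/M + 4*M)
(9*F)*r(u) = (9*(-10))*(8 - 2/2 + 4*2) = -90*(8 - 2*½ + 8) = -90*(8 - 1 + 8) = -90*15 = -1350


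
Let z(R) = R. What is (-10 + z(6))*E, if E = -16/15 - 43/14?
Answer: 1738/105 ≈ 16.552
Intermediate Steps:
E = -869/210 (E = -16*1/15 - 43*1/14 = -16/15 - 43/14 = -869/210 ≈ -4.1381)
(-10 + z(6))*E = (-10 + 6)*(-869/210) = -4*(-869/210) = 1738/105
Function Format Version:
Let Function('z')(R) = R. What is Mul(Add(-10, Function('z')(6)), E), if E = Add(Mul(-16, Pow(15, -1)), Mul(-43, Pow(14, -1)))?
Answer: Rational(1738, 105) ≈ 16.552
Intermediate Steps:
E = Rational(-869, 210) (E = Add(Mul(-16, Rational(1, 15)), Mul(-43, Rational(1, 14))) = Add(Rational(-16, 15), Rational(-43, 14)) = Rational(-869, 210) ≈ -4.1381)
Mul(Add(-10, Function('z')(6)), E) = Mul(Add(-10, 6), Rational(-869, 210)) = Mul(-4, Rational(-869, 210)) = Rational(1738, 105)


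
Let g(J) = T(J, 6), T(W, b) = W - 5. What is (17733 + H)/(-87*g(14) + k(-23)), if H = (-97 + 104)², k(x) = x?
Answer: -8891/403 ≈ -22.062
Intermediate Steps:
H = 49 (H = 7² = 49)
T(W, b) = -5 + W
g(J) = -5 + J
(17733 + H)/(-87*g(14) + k(-23)) = (17733 + 49)/(-87*(-5 + 14) - 23) = 17782/(-87*9 - 23) = 17782/(-783 - 23) = 17782/(-806) = 17782*(-1/806) = -8891/403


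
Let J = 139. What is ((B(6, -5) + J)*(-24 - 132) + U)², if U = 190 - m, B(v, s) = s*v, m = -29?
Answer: 281736225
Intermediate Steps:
U = 219 (U = 190 - 1*(-29) = 190 + 29 = 219)
((B(6, -5) + J)*(-24 - 132) + U)² = ((-5*6 + 139)*(-24 - 132) + 219)² = ((-30 + 139)*(-156) + 219)² = (109*(-156) + 219)² = (-17004 + 219)² = (-16785)² = 281736225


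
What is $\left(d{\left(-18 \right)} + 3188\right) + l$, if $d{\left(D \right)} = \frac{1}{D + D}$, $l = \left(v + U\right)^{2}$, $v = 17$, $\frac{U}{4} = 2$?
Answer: $\frac{137267}{36} \approx 3813.0$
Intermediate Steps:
$U = 8$ ($U = 4 \cdot 2 = 8$)
$l = 625$ ($l = \left(17 + 8\right)^{2} = 25^{2} = 625$)
$d{\left(D \right)} = \frac{1}{2 D}$
$\left(d{\left(-18 \right)} + 3188\right) + l = \left(\frac{1}{2 \left(-18\right)} + 3188\right) + 625 = \left(\frac{1}{2} \left(- \frac{1}{18}\right) + 3188\right) + 625 = \left(- \frac{1}{36} + 3188\right) + 625 = \frac{114767}{36} + 625 = \frac{137267}{36}$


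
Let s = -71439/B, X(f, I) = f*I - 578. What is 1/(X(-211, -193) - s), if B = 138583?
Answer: 138583/5563485974 ≈ 2.4909e-5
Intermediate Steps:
X(f, I) = -578 + I*f (X(f, I) = I*f - 578 = -578 + I*f)
s = -71439/138583 ≈ -0.51550
1/(X(-211, -193) - s) = 1/((-578 - 193*(-211)) - 1*(-71439/138583)) = 1/((-578 + 40723) + 71439/138583) = 1/(40145 + 71439/138583) = 1/(5563485974/138583) = 138583/5563485974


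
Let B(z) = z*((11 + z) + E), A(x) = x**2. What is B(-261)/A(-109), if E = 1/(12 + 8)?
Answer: 1304739/237620 ≈ 5.4909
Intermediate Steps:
E = 1/20 ≈ 0.050000
B(z) = z*(221/20 + z) (B(z) = z*((11 + z) + 1/20) = z*(221/20 + z))
B(-261)/A(-109) = ((1/20)*(-261)*(221 + 20*(-261)))/((-109)**2) = ((1/20)*(-261)*(221 - 5220))/11881 = ((1/20)*(-261)*(-4999))*(1/11881) = (1304739/20)*(1/11881) = 1304739/237620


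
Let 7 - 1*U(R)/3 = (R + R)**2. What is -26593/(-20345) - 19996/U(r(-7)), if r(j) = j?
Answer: 421896851/11535615 ≈ 36.573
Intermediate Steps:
U(R) = 21 - 12*R**2 (U(R) = 21 - 3*(R + R)**2 = 21 - 3*4*R**2 = 21 - 12*R**2)
-26593/(-20345) - 19996/U(r(-7)) = -26593/(-20345) - 19996/(21 - 12*(-7)**2) = -26593*(-1/20345) - 19996/(21 - 12*49) = 26593/20345 - 19996/(21 - 588) = 26593/20345 - 19996/(-567) = 26593/20345 - 19996*(-1/567) = 26593/20345 + 19996/567 = 421896851/11535615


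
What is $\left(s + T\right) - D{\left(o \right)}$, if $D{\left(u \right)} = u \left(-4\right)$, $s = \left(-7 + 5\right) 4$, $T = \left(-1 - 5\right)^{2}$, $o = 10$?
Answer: $68$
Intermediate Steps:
$T = 36$ ($T = \left(-6\right)^{2} = 36$)
$s = -8$ ($s = \left(-2\right) 4 = -8$)
$D{\left(u \right)} = - 4 u$
$\left(s + T\right) - D{\left(o \right)} = \left(-8 + 36\right) - \left(-4\right) 10 = 28 - -40 = 28 + 40 = 68$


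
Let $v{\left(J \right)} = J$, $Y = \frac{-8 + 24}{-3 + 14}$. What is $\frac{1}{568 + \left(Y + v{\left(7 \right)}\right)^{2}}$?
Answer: $\frac{121}{77377} \approx 0.0015638$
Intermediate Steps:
$Y = \frac{16}{11} \approx 1.4545$
$\frac{1}{568 + \left(Y + v{\left(7 \right)}\right)^{2}} = \frac{1}{568 + \left(\frac{16}{11} + 7\right)^{2}} = \frac{1}{568 + \left(\frac{93}{11}\right)^{2}} = \frac{1}{568 + \frac{8649}{121}} = \frac{1}{\frac{77377}{121}} = \frac{121}{77377}$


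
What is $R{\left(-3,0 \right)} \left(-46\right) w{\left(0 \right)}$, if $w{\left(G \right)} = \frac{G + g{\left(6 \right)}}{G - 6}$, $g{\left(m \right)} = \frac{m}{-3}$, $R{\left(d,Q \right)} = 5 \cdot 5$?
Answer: $- \frac{1150}{3} \approx -383.33$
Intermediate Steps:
$R{\left(d,Q \right)} = 25$
$g{\left(m \right)} = - \frac{m}{3}$ ($g{\left(m \right)} = m \left(- \frac{1}{3}\right) = - \frac{m}{3}$)
$w{\left(G \right)} = \frac{-2 + G}{-6 + G}$ ($w{\left(G \right)} = \frac{G - 2}{G - 6} = \frac{G - 2}{-6 + G} = \frac{-2 + G}{-6 + G}$)
$R{\left(-3,0 \right)} \left(-46\right) w{\left(0 \right)} = 25 \left(-46\right) \frac{-2 + 0}{-6 + 0} = - 1150 \frac{1}{-6} \left(-2\right) = - 1150 \left(\left(- \frac{1}{6}\right) \left(-2\right)\right) = \left(-1150\right) \frac{1}{3} = - \frac{1150}{3}$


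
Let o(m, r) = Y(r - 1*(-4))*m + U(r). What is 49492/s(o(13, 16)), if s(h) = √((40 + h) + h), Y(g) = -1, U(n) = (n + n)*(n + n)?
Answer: 24746*√2062/1031 ≈ 1089.9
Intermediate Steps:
U(n) = 4*n² (U(n) = (2*n)*(2*n) = 4*n²)
o(m, r) = -m + 4*r²
s(h) = √(40 + 2*h)
49492/s(o(13, 16)) = 49492/(√(40 + 2*(-1*13 + 4*16²))) = 49492/(√(40 + 2*(-13 + 4*256))) = 49492/(√(40 + 2*(-13 + 1024))) = 49492/(√(40 + 2*1011)) = 49492/(√(40 + 2022)) = 49492/(√2062) = 49492*(√2062/2062) = 24746*√2062/1031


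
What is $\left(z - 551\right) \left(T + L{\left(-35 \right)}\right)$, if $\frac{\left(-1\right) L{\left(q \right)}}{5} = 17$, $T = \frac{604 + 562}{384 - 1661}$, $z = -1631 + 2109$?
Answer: $\frac{8008903}{1277} \approx 6271.7$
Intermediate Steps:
$z = 478$
$T = - \frac{1166}{1277}$ ($T = \frac{1166}{-1277} = 1166 \left(- \frac{1}{1277}\right) = - \frac{1166}{1277} \approx -0.91308$)
$L{\left(q \right)} = -85$ ($L{\left(q \right)} = \left(-5\right) 17 = -85$)
$\left(z - 551\right) \left(T + L{\left(-35 \right)}\right) = \left(478 - 551\right) \left(- \frac{1166}{1277} - 85\right) = \left(-73\right) \left(- \frac{109711}{1277}\right) = \frac{8008903}{1277}$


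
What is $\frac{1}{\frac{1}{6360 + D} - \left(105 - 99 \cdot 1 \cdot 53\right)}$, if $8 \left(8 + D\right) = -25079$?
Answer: $\frac{25737}{132339662} \approx 0.00019448$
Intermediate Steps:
$D = - \frac{25143}{8}$ ($D = -8 + \frac{1}{8} \left(-25079\right) = -8 - \frac{25079}{8} = - \frac{25143}{8} \approx -3142.9$)
$\frac{1}{\frac{1}{6360 + D} - \left(105 - 99 \cdot 1 \cdot 53\right)} = \frac{1}{\frac{1}{6360 - \frac{25143}{8}} - \left(105 - 99 \cdot 1 \cdot 53\right)} = \frac{1}{\frac{1}{\frac{25737}{8}} + \left(99 \cdot 53 - 105\right)} = \frac{1}{\frac{8}{25737} + \left(5247 - 105\right)} = \frac{1}{\frac{8}{25737} + 5142} = \frac{1}{\frac{132339662}{25737}} = \frac{25737}{132339662}$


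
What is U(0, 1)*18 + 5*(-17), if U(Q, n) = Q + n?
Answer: -67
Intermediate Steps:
U(0, 1)*18 + 5*(-17) = (0 + 1)*18 + 5*(-17) = 1*18 - 85 = 18 - 85 = -67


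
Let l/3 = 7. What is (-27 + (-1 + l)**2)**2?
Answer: 139129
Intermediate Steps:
l = 21 (l = 3*7 = 21)
(-27 + (-1 + l)**2)**2 = (-27 + (-1 + 21)**2)**2 = (-27 + 20**2)**2 = (-27 + 400)**2 = 373**2 = 139129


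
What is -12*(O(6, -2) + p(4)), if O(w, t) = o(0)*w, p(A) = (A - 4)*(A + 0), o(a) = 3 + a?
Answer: -216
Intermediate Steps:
p(A) = A*(-4 + A) (p(A) = (-4 + A)*A = A*(-4 + A))
O(w, t) = 3*w (O(w, t) = (3 + 0)*w = 3*w)
-12*(O(6, -2) + p(4)) = -12*(3*6 + 4*(-4 + 4)) = -12*(18 + 4*0) = -12*(18 + 0) = -12*18 = -216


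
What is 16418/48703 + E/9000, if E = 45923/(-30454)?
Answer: 4497707360131/13348810458000 ≈ 0.33694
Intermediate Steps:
E = -45923/30454 (E = 45923*(-1/30454) = -45923/30454 ≈ -1.5079)
16418/48703 + E/9000 = 16418/48703 - 45923/30454/9000 = 16418*(1/48703) - 45923/30454*1/9000 = 16418/48703 - 45923/274086000 = 4497707360131/13348810458000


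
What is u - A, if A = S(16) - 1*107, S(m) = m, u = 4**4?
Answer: 347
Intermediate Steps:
u = 256
A = -91 (A = 16 - 1*107 = 16 - 107 = -91)
u - A = 256 - 1*(-91) = 256 + 91 = 347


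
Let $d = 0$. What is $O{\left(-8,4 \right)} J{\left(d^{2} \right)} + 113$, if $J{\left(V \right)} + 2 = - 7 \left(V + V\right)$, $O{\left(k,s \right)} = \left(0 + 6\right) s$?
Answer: $65$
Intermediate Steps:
$O{\left(k,s \right)} = 6 s$
$J{\left(V \right)} = -2 - 14 V$ ($J{\left(V \right)} = -2 - 7 \left(V + V\right) = -2 - 7 \cdot 2 V = -2 - 14 V$)
$O{\left(-8,4 \right)} J{\left(d^{2} \right)} + 113 = 6 \cdot 4 \left(-2 - 14 \cdot 0^{2}\right) + 113 = 24 \left(-2 - 0\right) + 113 = 24 \left(-2 + 0\right) + 113 = 24 \left(-2\right) + 113 = -48 + 113 = 65$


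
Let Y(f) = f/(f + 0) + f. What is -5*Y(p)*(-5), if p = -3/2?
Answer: -25/2 ≈ -12.500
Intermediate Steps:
p = -3/2 (p = (½)*(-3) = -3/2 ≈ -1.5000)
Y(f) = 1 + f (Y(f) = f/f + f = 1 + f)
-5*Y(p)*(-5) = -5*(1 - 3/2)*(-5) = -5*(-½)*(-5) = (5/2)*(-5) = -25/2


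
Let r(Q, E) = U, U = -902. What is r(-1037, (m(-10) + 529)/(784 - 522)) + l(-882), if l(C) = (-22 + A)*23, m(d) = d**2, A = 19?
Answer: -971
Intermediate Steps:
l(C) = -69 (l(C) = (-22 + 19)*23 = -3*23 = -69)
r(Q, E) = -902
r(-1037, (m(-10) + 529)/(784 - 522)) + l(-882) = -902 - 69 = -971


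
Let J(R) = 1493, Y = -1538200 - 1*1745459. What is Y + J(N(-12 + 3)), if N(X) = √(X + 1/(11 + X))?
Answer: -3282166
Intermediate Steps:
Y = -3283659 (Y = -1538200 - 1745459 = -3283659)
Y + J(N(-12 + 3)) = -3283659 + 1493 = -3282166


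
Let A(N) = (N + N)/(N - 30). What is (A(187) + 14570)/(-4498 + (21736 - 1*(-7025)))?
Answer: 2287864/3809291 ≈ 0.60060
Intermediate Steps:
A(N) = 2*N/(-30 + N) (A(N) = (2*N)/(-30 + N) = 2*N/(-30 + N))
(A(187) + 14570)/(-4498 + (21736 - 1*(-7025))) = (2*187/(-30 + 187) + 14570)/(-4498 + (21736 - 1*(-7025))) = (2*187/157 + 14570)/(-4498 + (21736 + 7025)) = (2*187*(1/157) + 14570)/(-4498 + 28761) = (374/157 + 14570)/24263 = (2287864/157)*(1/24263) = 2287864/3809291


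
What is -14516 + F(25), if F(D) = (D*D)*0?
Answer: -14516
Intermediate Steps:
F(D) = 0 (F(D) = D**2*0 = 0)
-14516 + F(25) = -14516 + 0 = -14516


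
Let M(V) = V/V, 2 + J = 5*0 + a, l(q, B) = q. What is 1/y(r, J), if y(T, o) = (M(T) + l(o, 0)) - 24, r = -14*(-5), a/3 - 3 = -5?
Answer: -1/31 ≈ -0.032258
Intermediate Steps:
a = -6 (a = 9 + 3*(-5) = 9 - 15 = -6)
J = -8 (J = -2 + (5*0 - 6) = -2 + (0 - 6) = -2 - 6 = -8)
r = 70
M(V) = 1
y(T, o) = -23 + o (y(T, o) = (1 + o) - 24 = -23 + o)
1/y(r, J) = 1/(-23 - 8) = 1/(-31) = -1/31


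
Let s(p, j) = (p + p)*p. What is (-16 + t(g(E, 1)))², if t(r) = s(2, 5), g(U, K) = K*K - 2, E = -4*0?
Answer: 64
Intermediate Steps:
E = 0
g(U, K) = -2 + K² (g(U, K) = K² - 2 = -2 + K²)
s(p, j) = 2*p² (s(p, j) = (2*p)*p = 2*p²)
t(r) = 8 (t(r) = 2*2² = 2*4 = 8)
(-16 + t(g(E, 1)))² = (-16 + 8)² = (-8)² = 64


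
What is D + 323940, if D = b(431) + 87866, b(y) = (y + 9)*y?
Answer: 601446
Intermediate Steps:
b(y) = y*(9 + y) (b(y) = (9 + y)*y = y*(9 + y))
D = 277506 (D = 431*(9 + 431) + 87866 = 431*440 + 87866 = 189640 + 87866 = 277506)
D + 323940 = 277506 + 323940 = 601446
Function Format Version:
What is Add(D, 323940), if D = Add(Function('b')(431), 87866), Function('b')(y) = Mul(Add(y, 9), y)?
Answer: 601446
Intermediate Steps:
Function('b')(y) = Mul(y, Add(9, y)) (Function('b')(y) = Mul(Add(9, y), y) = Mul(y, Add(9, y)))
D = 277506 (D = Add(Mul(431, Add(9, 431)), 87866) = Add(Mul(431, 440), 87866) = Add(189640, 87866) = 277506)
Add(D, 323940) = Add(277506, 323940) = 601446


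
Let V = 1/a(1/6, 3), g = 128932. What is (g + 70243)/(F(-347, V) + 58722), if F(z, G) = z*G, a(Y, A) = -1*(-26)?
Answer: 207142/61057 ≈ 3.3926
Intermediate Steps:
a(Y, A) = 26
V = 1/26 ≈ 0.038462
F(z, G) = G*z
(g + 70243)/(F(-347, V) + 58722) = (128932 + 70243)/((1/26)*(-347) + 58722) = 199175/(-347/26 + 58722) = 199175/(1526425/26) = 199175*(26/1526425) = 207142/61057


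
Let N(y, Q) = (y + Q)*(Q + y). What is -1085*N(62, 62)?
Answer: -16682960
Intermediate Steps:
N(y, Q) = (Q + y)² (N(y, Q) = (Q + y)*(Q + y) = (Q + y)²)
-1085*N(62, 62) = -1085*(62 + 62)² = -1085*124² = -1085*15376 = -16682960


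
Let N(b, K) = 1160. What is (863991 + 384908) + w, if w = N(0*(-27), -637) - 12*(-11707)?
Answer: 1390543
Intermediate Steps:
w = 141644 (w = 1160 - 12*(-11707) = 1160 + 140484 = 141644)
(863991 + 384908) + w = (863991 + 384908) + 141644 = 1248899 + 141644 = 1390543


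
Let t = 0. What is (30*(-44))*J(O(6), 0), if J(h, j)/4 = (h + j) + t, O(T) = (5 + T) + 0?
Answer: -58080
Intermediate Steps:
O(T) = 5 + T
J(h, j) = 4*h + 4*j (J(h, j) = 4*((h + j) + 0) = 4*(h + j) = 4*h + 4*j)
(30*(-44))*J(O(6), 0) = (30*(-44))*(4*(5 + 6) + 4*0) = -1320*(4*11 + 0) = -1320*(44 + 0) = -1320*44 = -58080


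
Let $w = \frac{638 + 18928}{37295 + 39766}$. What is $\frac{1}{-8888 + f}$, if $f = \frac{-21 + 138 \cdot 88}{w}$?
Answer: $\frac{2174}{84478655} \approx 2.5734 \cdot 10^{-5}$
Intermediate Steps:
$w = \frac{6522}{25687}$ ($w = \frac{19566}{77061} = 19566 \cdot \frac{1}{77061} = \frac{6522}{25687} \approx 0.2539$)
$f = \frac{103801167}{2174}$ ($f = \frac{-21 + 138 \cdot 88}{\frac{6522}{25687}} = \left(-21 + 12144\right) \frac{25687}{6522} = 12123 \cdot \frac{25687}{6522} = \frac{103801167}{2174} \approx 47747.0$)
$\frac{1}{-8888 + f} = \frac{1}{-8888 + \frac{103801167}{2174}} = \frac{1}{\frac{84478655}{2174}} = \frac{2174}{84478655}$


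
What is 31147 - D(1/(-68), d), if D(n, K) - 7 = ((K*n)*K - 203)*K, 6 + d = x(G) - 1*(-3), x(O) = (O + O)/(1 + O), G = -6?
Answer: 263654673/8500 ≈ 31018.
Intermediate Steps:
x(O) = 2*O/(1 + O) (x(O) = (2*O)/(1 + O) = 2*O/(1 + O))
d = -⅗ (d = -6 + (2*(-6)/(1 - 6) - 1*(-3)) = -6 + (2*(-6)/(-5) + 3) = -6 + (2*(-6)*(-⅕) + 3) = -6 + (12/5 + 3) = -6 + 27/5 = -⅗ ≈ -0.60000)
D(n, K) = 7 + K*(-203 + n*K²) (D(n, K) = 7 + ((K*n)*K - 203)*K = 7 + (n*K² - 203)*K = 7 + (-203 + n*K²)*K = 7 + K*(-203 + n*K²))
31147 - D(1/(-68), d) = 31147 - (7 - 203*(-⅗) + (-⅗)³/(-68)) = 31147 - (7 + 609/5 - 1/68*(-27/125)) = 31147 - (7 + 609/5 + 27/8500) = 31147 - 1*1094827/8500 = 31147 - 1094827/8500 = 263654673/8500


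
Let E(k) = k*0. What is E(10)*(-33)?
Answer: 0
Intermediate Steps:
E(k) = 0
E(10)*(-33) = 0*(-33) = 0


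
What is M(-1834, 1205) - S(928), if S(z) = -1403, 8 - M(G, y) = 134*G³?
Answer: 826614069747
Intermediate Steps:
M(G, y) = 8 - 134*G³
M(-1834, 1205) - S(928) = (8 - 134*(-1834)³) - 1*(-1403) = (8 - 134*(-6168761704)) + 1403 = (8 + 826614068336) + 1403 = 826614068344 + 1403 = 826614069747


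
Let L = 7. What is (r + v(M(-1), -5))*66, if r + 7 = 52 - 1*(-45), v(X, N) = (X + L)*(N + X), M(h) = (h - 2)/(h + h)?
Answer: 7953/2 ≈ 3976.5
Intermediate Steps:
M(h) = (-2 + h)/(2*h) (M(h) = (-2 + h)/((2*h)) = (-2 + h)*(1/(2*h)) = (-2 + h)/(2*h))
v(X, N) = (7 + X)*(N + X) (v(X, N) = (X + 7)*(N + X) = (7 + X)*(N + X))
r = 90 (r = -7 + (52 - 1*(-45)) = -7 + (52 + 45) = -7 + 97 = 90)
(r + v(M(-1), -5))*66 = (90 + (((½)*(-2 - 1)/(-1))² + 7*(-5) + 7*((½)*(-2 - 1)/(-1)) - 5*(-2 - 1)/(2*(-1))))*66 = (90 + (((½)*(-1)*(-3))² - 35 + 7*((½)*(-1)*(-3)) - 5*(-1)*(-3)/2))*66 = (90 + ((3/2)² - 35 + 7*(3/2) - 5*3/2))*66 = (90 + (9/4 - 35 + 21/2 - 15/2))*66 = (90 - 119/4)*66 = (241/4)*66 = 7953/2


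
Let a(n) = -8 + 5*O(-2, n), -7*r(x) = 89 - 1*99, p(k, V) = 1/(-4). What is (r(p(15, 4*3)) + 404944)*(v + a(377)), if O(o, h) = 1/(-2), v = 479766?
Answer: 194274796557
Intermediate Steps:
p(k, V) = -1/4
O(o, h) = -1/2
r(x) = 10/7 (r(x) = -(89 - 1*99)/7 = -(89 - 99)/7 = -1/7*(-10) = 10/7)
a(n) = -21/2 (a(n) = -8 + 5*(-1/2) = -8 - 5/2 = -21/2)
(r(p(15, 4*3)) + 404944)*(v + a(377)) = (10/7 + 404944)*(479766 - 21/2) = (2834618/7)*(959511/2) = 194274796557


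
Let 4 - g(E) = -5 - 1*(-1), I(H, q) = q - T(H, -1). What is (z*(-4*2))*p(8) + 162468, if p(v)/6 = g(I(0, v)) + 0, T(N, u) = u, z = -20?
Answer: 170148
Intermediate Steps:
I(H, q) = 1 + q (I(H, q) = q - 1*(-1) = q + 1 = 1 + q)
g(E) = 8 (g(E) = 4 - (-5 - 1*(-1)) = 4 - (-5 + 1) = 4 - 1*(-4) = 4 + 4 = 8)
p(v) = 48 (p(v) = 6*(8 + 0) = 6*8 = 48)
(z*(-4*2))*p(8) + 162468 = -(-80)*2*48 + 162468 = -20*(-8)*48 + 162468 = 160*48 + 162468 = 7680 + 162468 = 170148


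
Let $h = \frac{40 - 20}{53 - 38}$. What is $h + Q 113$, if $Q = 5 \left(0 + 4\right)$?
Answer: $\frac{6784}{3} \approx 2261.3$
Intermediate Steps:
$h = \frac{4}{3}$ ($h = \frac{40 - 20}{15} = 20 \cdot \frac{1}{15} = \frac{4}{3} \approx 1.3333$)
$Q = 20$ ($Q = 5 \cdot 4 = 20$)
$h + Q 113 = \frac{4}{3} + 20 \cdot 113 = \frac{4}{3} + 2260 = \frac{6784}{3}$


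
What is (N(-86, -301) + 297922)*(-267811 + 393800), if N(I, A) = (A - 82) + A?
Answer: 37448718382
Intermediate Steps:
N(I, A) = -82 + 2*A (N(I, A) = (-82 + A) + A = -82 + 2*A)
(N(-86, -301) + 297922)*(-267811 + 393800) = ((-82 + 2*(-301)) + 297922)*(-267811 + 393800) = ((-82 - 602) + 297922)*125989 = (-684 + 297922)*125989 = 297238*125989 = 37448718382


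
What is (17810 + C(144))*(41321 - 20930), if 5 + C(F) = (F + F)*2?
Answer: 374806971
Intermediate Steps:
C(F) = -5 + 4*F (C(F) = -5 + (F + F)*2 = -5 + (2*F)*2 = -5 + 4*F)
(17810 + C(144))*(41321 - 20930) = (17810 + (-5 + 4*144))*(41321 - 20930) = (17810 + (-5 + 576))*20391 = (17810 + 571)*20391 = 18381*20391 = 374806971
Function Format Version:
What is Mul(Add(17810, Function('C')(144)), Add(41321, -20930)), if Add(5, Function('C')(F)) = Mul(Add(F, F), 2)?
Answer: 374806971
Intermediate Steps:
Function('C')(F) = Add(-5, Mul(4, F)) (Function('C')(F) = Add(-5, Mul(Add(F, F), 2)) = Add(-5, Mul(Mul(2, F), 2)) = Add(-5, Mul(4, F)))
Mul(Add(17810, Function('C')(144)), Add(41321, -20930)) = Mul(Add(17810, Add(-5, Mul(4, 144))), Add(41321, -20930)) = Mul(Add(17810, Add(-5, 576)), 20391) = Mul(Add(17810, 571), 20391) = Mul(18381, 20391) = 374806971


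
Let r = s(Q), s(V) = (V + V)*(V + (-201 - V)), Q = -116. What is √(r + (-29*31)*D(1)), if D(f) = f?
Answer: √45733 ≈ 213.85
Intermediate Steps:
s(V) = -402*V (s(V) = (2*V)*(-201) = -402*V)
r = 46632 (r = -402*(-116) = 46632)
√(r + (-29*31)*D(1)) = √(46632 - 29*31*1) = √(46632 - 899*1) = √(46632 - 899) = √45733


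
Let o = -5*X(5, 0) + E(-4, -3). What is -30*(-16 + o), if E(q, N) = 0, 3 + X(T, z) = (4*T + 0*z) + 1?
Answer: 3180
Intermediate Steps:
X(T, z) = -2 + 4*T (X(T, z) = -3 + ((4*T + 0*z) + 1) = -3 + ((4*T + 0) + 1) = -3 + (4*T + 1) = -3 + (1 + 4*T) = -2 + 4*T)
o = -90 (o = -5*(-2 + 4*5) + 0 = -5*(-2 + 20) + 0 = -5*18 + 0 = -90 + 0 = -90)
-30*(-16 + o) = -30*(-16 - 90) = -30*(-106) = 3180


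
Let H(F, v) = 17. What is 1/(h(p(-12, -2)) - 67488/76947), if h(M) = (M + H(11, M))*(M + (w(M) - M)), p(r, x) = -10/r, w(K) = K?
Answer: 923364/12912359 ≈ 0.071510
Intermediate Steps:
h(M) = M*(17 + M) (h(M) = (M + 17)*(M + (M - M)) = (17 + M)*(M + 0) = (17 + M)*M = M*(17 + M))
1/(h(p(-12, -2)) - 67488/76947) = 1/((-10/(-12))*(17 - 10/(-12)) - 67488/76947) = 1/((-10*(-1/12))*(17 - 10*(-1/12)) - 67488*1/76947) = 1/(5*(17 + ⅚)/6 - 22496/25649) = 1/((⅚)*(107/6) - 22496/25649) = 1/(535/36 - 22496/25649) = 1/(12912359/923364) = 923364/12912359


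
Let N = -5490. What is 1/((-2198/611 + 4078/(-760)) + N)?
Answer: -232180/1276749269 ≈ -0.00018185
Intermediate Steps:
1/((-2198/611 + 4078/(-760)) + N) = 1/((-2198/611 + 4078/(-760)) - 5490) = 1/((-2198*1/611 + 4078*(-1/760)) - 5490) = 1/((-2198/611 - 2039/380) - 5490) = 1/(-2081069/232180 - 5490) = 1/(-1276749269/232180) = -232180/1276749269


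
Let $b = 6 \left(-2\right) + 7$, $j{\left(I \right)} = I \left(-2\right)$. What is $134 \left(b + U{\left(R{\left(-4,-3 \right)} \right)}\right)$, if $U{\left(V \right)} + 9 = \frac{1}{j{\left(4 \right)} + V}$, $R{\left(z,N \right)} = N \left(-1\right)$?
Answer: $- \frac{9514}{5} \approx -1902.8$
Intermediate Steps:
$R{\left(z,N \right)} = - N$
$j{\left(I \right)} = - 2 I$
$U{\left(V \right)} = -9 + \frac{1}{-8 + V}$ ($U{\left(V \right)} = -9 + \frac{1}{\left(-2\right) 4 + V} = -9 + \frac{1}{-8 + V}$)
$b = -5$ ($b = -12 + 7 = -5$)
$134 \left(b + U{\left(R{\left(-4,-3 \right)} \right)}\right) = 134 \left(-5 + \frac{73 - 9 \left(\left(-1\right) \left(-3\right)\right)}{-8 - -3}\right) = 134 \left(-5 + \frac{73 - 27}{-8 + 3}\right) = 134 \left(-5 + \frac{73 - 27}{-5}\right) = 134 \left(-5 - \frac{46}{5}\right) = 134 \left(- \frac{71}{5}\right) = - \frac{9514}{5}$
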